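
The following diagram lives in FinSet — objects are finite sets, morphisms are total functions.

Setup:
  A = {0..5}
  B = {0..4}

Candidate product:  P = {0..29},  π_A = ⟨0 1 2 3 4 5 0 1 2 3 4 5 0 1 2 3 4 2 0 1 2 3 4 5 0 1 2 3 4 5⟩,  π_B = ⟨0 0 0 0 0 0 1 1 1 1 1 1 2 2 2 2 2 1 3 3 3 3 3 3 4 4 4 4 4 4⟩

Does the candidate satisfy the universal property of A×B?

|A|·|B| = 6·5 = 30;  |P| = 30
Check the pairing map k ↦ (π_A(k), π_B(k)):
  0 -> (0,0)
  1 -> (1,0)
  2 -> (2,0)
  3 -> (3,0)
  4 -> (4,0)
  5 -> (5,0)
  6 -> (0,1)
  7 -> (1,1)
  8 -> (2,1)
  9 -> (3,1)
  10 -> (4,1)
  11 -> (5,1)
  12 -> (0,2)
  13 -> (1,2)
  14 -> (2,2)
  15 -> (3,2)
  16 -> (4,2)
  17 -> (2,1)  ✗ repeats pair of k=8
  18 -> (0,3)
  19 -> (1,3)
  20 -> (2,3)
  21 -> (3,3)
  22 -> (4,3)
  23 -> (5,3)
  24 -> (0,4)
  25 -> (1,4)
  26 -> (2,4)
  27 -> (3,4)
  28 -> (4,4)
  29 -> (5,4)
distinct pairs in image: 29 / 30 needed
  → (2,1) hit at k=8 and k=17

Answer: NOT A VALID PRODUCT — duplicate pair at indices 8,17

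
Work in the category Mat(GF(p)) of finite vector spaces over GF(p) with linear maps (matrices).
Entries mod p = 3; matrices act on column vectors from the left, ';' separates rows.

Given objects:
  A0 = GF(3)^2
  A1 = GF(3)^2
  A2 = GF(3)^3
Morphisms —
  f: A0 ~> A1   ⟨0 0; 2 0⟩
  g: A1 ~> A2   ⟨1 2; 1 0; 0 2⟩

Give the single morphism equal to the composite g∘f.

  e0=[1,0] f~>[0,2] g~>[1,0,1]
  e1=[0,1] f~>[0,0] g~>[0,0,0]
result: ⟨1 0; 0 0; 1 0⟩

Answer: ⟨1 0; 0 0; 1 0⟩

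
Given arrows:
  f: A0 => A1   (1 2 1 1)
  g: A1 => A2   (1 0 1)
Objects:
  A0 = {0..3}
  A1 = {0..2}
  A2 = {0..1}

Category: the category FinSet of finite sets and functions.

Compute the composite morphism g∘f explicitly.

  0 f=>1 g=>0
  1 f=>2 g=>1
  2 f=>1 g=>0
  3 f=>1 g=>0
⟦path⟧: (0 1 0 0)

Answer: (0 1 0 0)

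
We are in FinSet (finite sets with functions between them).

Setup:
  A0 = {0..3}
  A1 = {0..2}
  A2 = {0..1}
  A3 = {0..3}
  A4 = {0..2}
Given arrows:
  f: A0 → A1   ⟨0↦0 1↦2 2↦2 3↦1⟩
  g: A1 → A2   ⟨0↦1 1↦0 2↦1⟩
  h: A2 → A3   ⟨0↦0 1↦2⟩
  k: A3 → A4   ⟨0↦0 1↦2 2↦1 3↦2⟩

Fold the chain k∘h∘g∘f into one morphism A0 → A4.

Answer: ⟨0↦1 1↦1 2↦1 3↦0⟩

Derivation:
  0 f→0 g→1 h→2 k→1
  1 f→2 g→1 h→2 k→1
  2 f→2 g→1 h→2 k→1
  3 f→1 g→0 h→0 k→0
⟦path⟧: ⟨0↦1 1↦1 2↦1 3↦0⟩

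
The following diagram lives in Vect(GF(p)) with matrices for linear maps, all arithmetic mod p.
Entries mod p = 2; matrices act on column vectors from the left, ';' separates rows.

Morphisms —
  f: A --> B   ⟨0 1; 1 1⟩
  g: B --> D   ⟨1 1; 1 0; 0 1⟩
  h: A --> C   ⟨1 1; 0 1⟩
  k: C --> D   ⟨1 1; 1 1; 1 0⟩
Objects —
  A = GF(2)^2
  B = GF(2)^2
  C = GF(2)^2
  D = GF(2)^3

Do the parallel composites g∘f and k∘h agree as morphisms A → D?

Along f;g (path 1):
  e0=(1,0) f-->(0,1) g-->(1,0,1)
  e1=(0,1) f-->(1,1) g-->(0,1,1)
  result₁ = ⟨1 0; 0 1; 1 1⟩
Along h;k (path 2):
  e0=(1,0) h-->(1,0) k-->(1,1,1)
  e1=(0,1) h-->(1,1) k-->(0,0,1)
  result₂ = ⟨1 0; 1 0; 1 1⟩
Equal? NO — does not commute

Answer: DOES NOT COMMUTE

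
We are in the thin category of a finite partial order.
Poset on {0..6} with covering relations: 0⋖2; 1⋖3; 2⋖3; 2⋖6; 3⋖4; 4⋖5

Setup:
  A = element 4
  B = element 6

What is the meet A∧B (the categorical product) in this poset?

Answer: A∧B = 2

Trace:
{x : x⊑A ∧ x⊑B} = {0,2}  (A=4, B=6)
  0 ⊑ 2
  2 ⊑ 2
glb = 2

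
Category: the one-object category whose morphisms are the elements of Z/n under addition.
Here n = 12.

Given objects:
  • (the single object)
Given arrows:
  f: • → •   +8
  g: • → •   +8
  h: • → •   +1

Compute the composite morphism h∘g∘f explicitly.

Answer: +5

Trace:
  0 +8≡8 +8≡4 +1≡5  (mod 12)
result: +5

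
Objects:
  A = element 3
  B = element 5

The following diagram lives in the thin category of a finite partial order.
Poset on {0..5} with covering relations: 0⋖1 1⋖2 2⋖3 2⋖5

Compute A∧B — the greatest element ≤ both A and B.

{x : x≤A ∧ x≤B} = {0,1,2}  (A=3, B=5)
  0 ≤ 2
  1 ≤ 2
  2 ≤ 2
glb = 2

Answer: A∧B = 2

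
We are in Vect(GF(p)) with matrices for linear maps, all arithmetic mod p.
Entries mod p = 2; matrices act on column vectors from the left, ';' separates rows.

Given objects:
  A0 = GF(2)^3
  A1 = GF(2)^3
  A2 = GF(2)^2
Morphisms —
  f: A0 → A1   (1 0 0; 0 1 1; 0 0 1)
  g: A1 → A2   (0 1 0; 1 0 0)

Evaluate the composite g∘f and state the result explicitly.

  e0=(1,0,0) f→(1,0,0) g→(0,1)
  e1=(0,1,0) f→(0,1,0) g→(1,0)
  e2=(0,0,1) f→(0,1,1) g→(1,0)
⟦path⟧: (0 1 1; 1 0 0)

Answer: (0 1 1; 1 0 0)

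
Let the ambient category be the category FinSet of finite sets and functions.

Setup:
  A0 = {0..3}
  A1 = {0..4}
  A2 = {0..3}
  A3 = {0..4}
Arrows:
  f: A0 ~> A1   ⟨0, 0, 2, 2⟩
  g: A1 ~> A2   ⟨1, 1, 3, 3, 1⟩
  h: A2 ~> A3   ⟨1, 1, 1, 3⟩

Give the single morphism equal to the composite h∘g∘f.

  0 f~>0 g~>1 h~>1
  1 f~>0 g~>1 h~>1
  2 f~>2 g~>3 h~>3
  3 f~>2 g~>3 h~>3
⟦path⟧: ⟨1, 1, 3, 3⟩

Answer: ⟨1, 1, 3, 3⟩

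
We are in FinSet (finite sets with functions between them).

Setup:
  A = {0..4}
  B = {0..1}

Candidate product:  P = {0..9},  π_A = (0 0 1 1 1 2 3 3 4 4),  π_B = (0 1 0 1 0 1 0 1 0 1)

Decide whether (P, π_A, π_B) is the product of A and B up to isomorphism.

Answer: NOT A VALID PRODUCT — duplicate pair at indices 2,4

Work:
|A|·|B| = 5·2 = 10;  |P| = 10
Check the pairing map k ↦ (π_A(k), π_B(k)):
  0 -> (0,0)
  1 -> (0,1)
  2 -> (1,0)
  3 -> (1,1)
  4 -> (1,0)  ✗ repeats pair of k=2
  5 -> (2,1)
  6 -> (3,0)
  7 -> (3,1)
  8 -> (4,0)
  9 -> (4,1)
distinct pairs in image: 9 / 10 needed
  → (1,0) hit at k=2 and k=4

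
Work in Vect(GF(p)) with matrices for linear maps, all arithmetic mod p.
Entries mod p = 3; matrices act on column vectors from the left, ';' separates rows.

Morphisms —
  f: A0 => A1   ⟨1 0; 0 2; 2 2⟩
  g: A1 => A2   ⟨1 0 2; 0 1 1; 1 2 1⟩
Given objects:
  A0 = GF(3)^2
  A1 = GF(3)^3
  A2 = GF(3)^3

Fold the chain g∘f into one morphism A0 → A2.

  e0=(1,0) f=>(1,0,2) g=>(2,2,0)
  e1=(0,1) f=>(0,2,2) g=>(1,1,0)
composite: ⟨2 1; 2 1; 0 0⟩

Answer: ⟨2 1; 2 1; 0 0⟩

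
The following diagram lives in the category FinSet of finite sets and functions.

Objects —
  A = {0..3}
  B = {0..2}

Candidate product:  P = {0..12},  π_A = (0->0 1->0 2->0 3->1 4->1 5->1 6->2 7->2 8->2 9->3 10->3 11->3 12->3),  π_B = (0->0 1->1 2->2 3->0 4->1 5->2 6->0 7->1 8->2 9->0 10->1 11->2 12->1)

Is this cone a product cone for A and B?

|A|·|B| = 4·3 = 12;  |P| = 13
  → cardinalities differ; no bijection possible.

Answer: NOT A VALID PRODUCT — |P|=13 ≠ |A|·|B|=12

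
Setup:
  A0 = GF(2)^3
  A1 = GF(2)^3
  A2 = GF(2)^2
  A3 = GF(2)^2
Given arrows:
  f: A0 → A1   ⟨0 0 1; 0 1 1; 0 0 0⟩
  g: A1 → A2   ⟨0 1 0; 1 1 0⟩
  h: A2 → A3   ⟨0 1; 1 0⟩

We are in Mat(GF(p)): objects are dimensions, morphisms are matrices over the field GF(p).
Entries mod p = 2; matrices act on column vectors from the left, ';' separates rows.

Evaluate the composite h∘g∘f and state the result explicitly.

Answer: ⟨0 1 0; 0 1 1⟩

Work:
  e0=⟨1,0,0⟩ f→⟨0,0,0⟩ g→⟨0,0⟩ h→⟨0,0⟩
  e1=⟨0,1,0⟩ f→⟨0,1,0⟩ g→⟨1,1⟩ h→⟨1,1⟩
  e2=⟨0,0,1⟩ f→⟨1,1,0⟩ g→⟨1,0⟩ h→⟨0,1⟩
⟦path⟧: ⟨0 1 0; 0 1 1⟩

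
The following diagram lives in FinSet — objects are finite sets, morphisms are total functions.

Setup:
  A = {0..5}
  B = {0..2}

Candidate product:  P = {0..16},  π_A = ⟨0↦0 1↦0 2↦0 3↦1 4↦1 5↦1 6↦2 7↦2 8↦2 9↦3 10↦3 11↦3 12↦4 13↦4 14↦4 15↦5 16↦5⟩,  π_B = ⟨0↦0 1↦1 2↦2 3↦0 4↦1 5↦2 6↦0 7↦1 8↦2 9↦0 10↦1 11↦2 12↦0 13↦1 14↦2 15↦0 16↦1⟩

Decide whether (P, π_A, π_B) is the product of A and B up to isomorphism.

|A|·|B| = 6·3 = 18;  |P| = 17
  → cardinalities differ; no bijection possible.

Answer: NOT A VALID PRODUCT — |P|=17 ≠ |A|·|B|=18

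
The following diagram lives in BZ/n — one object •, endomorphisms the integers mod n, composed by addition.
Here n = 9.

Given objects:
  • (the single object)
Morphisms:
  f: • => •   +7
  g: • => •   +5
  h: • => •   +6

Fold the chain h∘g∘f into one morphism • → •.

  0 +7≡7 +5≡3 +6≡0  (mod 9)
result: +0

Answer: +0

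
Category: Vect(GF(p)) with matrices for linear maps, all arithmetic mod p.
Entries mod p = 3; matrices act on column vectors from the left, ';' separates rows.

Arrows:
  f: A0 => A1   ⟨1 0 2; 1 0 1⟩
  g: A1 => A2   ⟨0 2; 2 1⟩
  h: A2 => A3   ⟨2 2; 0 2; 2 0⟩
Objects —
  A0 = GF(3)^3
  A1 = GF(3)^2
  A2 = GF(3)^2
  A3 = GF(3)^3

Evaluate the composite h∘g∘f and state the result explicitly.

  e0=(1,0,0) f=>(1,1) g=>(2,0) h=>(1,0,1)
  e1=(0,1,0) f=>(0,0) g=>(0,0) h=>(0,0,0)
  e2=(0,0,1) f=>(2,1) g=>(2,2) h=>(2,1,1)
⟦path⟧: ⟨1 0 2; 0 0 1; 1 0 1⟩

Answer: ⟨1 0 2; 0 0 1; 1 0 1⟩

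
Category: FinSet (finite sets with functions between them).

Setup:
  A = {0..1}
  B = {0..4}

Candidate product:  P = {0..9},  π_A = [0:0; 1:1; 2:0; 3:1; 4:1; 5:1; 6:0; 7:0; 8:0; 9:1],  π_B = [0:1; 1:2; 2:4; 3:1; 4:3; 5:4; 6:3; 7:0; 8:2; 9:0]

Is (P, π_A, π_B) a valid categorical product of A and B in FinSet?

Answer: VALID PRODUCT

Derivation:
|A|·|B| = 2·5 = 10;  |P| = 10
Check the pairing map k ↦ (π_A(k), π_B(k)):
  0 : (0,1)
  1 : (1,2)
  2 : (0,4)
  3 : (1,1)
  4 : (1,3)
  5 : (1,4)
  6 : (0,3)
  7 : (0,0)
  8 : (0,2)
  9 : (1,0)
distinct pairs in image: 10 / 10 needed
  → bijection onto A×B; projections well-typed.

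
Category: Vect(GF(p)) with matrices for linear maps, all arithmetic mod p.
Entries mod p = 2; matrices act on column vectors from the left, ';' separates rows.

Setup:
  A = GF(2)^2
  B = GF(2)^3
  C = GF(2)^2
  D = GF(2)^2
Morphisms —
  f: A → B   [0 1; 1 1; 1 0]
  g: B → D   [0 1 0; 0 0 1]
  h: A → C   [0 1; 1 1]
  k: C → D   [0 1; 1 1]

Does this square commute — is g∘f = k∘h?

Along f;g (path 1):
  e0=⟨1,0⟩ f→⟨0,1,1⟩ g→⟨1,1⟩
  e1=⟨0,1⟩ f→⟨1,1,0⟩ g→⟨1,0⟩
  ⟦path⟧₁ = [1 1; 1 0]
Along h;k (path 2):
  e0=⟨1,0⟩ h→⟨0,1⟩ k→⟨1,1⟩
  e1=⟨0,1⟩ h→⟨1,1⟩ k→⟨1,0⟩
  ⟦path⟧₂ = [1 1; 1 0]
Equal? YES — commutes

Answer: COMMUTES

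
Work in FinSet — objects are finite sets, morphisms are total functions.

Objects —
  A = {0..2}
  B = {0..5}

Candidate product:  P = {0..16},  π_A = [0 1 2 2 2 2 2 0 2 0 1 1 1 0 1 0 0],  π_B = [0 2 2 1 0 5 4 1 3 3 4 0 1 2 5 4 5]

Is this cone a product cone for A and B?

Answer: NOT A VALID PRODUCT — |P|=17 ≠ |A|·|B|=18

Derivation:
|A|·|B| = 3·6 = 18;  |P| = 17
  → cardinalities differ; no bijection possible.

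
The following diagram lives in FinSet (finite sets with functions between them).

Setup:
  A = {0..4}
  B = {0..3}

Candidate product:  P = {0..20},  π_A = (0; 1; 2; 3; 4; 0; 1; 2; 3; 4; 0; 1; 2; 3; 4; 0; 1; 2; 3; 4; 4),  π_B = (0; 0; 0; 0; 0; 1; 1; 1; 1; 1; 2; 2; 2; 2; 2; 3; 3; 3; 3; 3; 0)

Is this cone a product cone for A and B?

Answer: NOT A VALID PRODUCT — |P|=21 ≠ |A|·|B|=20

Trace:
|A|·|B| = 5·4 = 20;  |P| = 21
  → cardinalities differ; no bijection possible.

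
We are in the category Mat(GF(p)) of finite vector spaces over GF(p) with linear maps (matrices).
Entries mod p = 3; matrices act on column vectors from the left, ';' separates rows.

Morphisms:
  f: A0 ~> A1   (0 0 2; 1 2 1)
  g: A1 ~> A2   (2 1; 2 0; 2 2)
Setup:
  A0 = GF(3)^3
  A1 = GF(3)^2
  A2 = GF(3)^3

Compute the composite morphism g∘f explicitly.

Answer: (1 2 2; 0 0 1; 2 1 0)

Trace:
  e0=(1,0,0) f~>(0,1) g~>(1,0,2)
  e1=(0,1,0) f~>(0,2) g~>(2,0,1)
  e2=(0,0,1) f~>(2,1) g~>(2,1,0)
result: (1 2 2; 0 0 1; 2 1 0)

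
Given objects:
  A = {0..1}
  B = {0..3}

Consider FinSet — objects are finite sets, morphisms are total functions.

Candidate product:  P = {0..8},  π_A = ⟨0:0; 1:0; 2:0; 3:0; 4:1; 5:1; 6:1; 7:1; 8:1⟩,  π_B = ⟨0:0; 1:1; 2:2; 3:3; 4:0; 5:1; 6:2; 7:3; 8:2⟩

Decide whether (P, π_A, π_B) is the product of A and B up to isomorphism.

|A|·|B| = 2·4 = 8;  |P| = 9
  → cardinalities differ; no bijection possible.

Answer: NOT A VALID PRODUCT — |P|=9 ≠ |A|·|B|=8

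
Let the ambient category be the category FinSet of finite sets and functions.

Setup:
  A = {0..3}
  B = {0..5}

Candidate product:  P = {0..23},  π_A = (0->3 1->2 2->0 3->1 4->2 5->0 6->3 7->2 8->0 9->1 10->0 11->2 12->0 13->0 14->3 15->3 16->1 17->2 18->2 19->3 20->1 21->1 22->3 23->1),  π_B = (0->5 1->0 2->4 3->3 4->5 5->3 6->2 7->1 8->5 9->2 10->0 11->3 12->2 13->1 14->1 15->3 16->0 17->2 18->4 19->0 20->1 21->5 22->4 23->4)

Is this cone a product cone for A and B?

|A|·|B| = 4·6 = 24;  |P| = 24
Check the pairing map k ↦ (π_A(k), π_B(k)):
  0 -> (3,5)
  1 -> (2,0)
  2 -> (0,4)
  3 -> (1,3)
  4 -> (2,5)
  5 -> (0,3)
  6 -> (3,2)
  7 -> (2,1)
  8 -> (0,5)
  9 -> (1,2)
  10 -> (0,0)
  11 -> (2,3)
  12 -> (0,2)
  13 -> (0,1)
  14 -> (3,1)
  15 -> (3,3)
  16 -> (1,0)
  17 -> (2,2)
  18 -> (2,4)
  19 -> (3,0)
  20 -> (1,1)
  21 -> (1,5)
  22 -> (3,4)
  23 -> (1,4)
distinct pairs in image: 24 / 24 needed
  → bijection onto A×B; projections well-typed.

Answer: VALID PRODUCT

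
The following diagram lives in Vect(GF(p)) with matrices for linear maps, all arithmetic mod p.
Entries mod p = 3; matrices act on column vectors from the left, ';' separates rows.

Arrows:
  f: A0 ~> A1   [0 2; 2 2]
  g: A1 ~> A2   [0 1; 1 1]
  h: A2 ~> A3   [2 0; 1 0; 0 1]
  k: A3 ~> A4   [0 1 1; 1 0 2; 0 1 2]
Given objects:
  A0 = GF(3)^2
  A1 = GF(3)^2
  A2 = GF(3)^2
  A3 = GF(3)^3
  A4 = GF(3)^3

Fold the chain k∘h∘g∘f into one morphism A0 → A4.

  e0=(1,0) f~>(0,2) g~>(2,2) h~>(1,2,2) k~>(1,2,0)
  e1=(0,1) f~>(2,2) g~>(2,1) h~>(1,2,1) k~>(0,0,1)
composite: [1 0; 2 0; 0 1]

Answer: [1 0; 2 0; 0 1]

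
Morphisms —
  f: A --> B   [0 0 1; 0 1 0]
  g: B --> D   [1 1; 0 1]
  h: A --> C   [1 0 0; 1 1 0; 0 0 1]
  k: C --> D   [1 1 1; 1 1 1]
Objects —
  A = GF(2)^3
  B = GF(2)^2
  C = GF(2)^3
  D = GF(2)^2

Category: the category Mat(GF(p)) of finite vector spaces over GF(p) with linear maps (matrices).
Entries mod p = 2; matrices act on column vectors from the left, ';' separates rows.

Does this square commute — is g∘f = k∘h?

Answer: DOES NOT COMMUTE

Derivation:
1) trace f;g:
  e0=⟨1,0,0⟩ f-->⟨0,0⟩ g-->⟨0,0⟩
  e1=⟨0,1,0⟩ f-->⟨0,1⟩ g-->⟨1,1⟩
  e2=⟨0,0,1⟩ f-->⟨1,0⟩ g-->⟨1,0⟩
  ⟦path⟧₁ = [0 1 1; 0 1 0]
2) trace h;k:
  e0=⟨1,0,0⟩ h-->⟨1,1,0⟩ k-->⟨0,0⟩
  e1=⟨0,1,0⟩ h-->⟨0,1,0⟩ k-->⟨1,1⟩
  e2=⟨0,0,1⟩ h-->⟨0,0,1⟩ k-->⟨1,1⟩
  ⟦path⟧₂ = [0 1 1; 0 1 1]
Equal? NO — does not commute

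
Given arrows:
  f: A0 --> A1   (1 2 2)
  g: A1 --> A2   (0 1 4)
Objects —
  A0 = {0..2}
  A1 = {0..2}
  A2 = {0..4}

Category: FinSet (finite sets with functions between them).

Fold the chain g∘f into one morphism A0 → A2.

  0 f-->1 g-->1
  1 f-->2 g-->4
  2 f-->2 g-->4
⟦path⟧: (1 4 4)

Answer: (1 4 4)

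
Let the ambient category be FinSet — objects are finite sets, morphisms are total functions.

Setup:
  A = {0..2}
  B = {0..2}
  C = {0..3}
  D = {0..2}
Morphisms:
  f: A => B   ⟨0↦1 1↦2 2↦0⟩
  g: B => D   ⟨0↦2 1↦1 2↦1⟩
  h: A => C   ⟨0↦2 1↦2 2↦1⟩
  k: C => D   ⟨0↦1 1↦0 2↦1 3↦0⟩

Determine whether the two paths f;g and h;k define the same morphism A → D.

Answer: DOES NOT COMMUTE

Trace:
Path 1 = f;g:
  0 f=>1 g=>1
  1 f=>2 g=>1
  2 f=>0 g=>2
  result₁ = ⟨0↦1 1↦1 2↦2⟩
Path 2 = h;k:
  0 h=>2 k=>1
  1 h=>2 k=>1
  2 h=>1 k=>0
  result₂ = ⟨0↦1 1↦1 2↦0⟩
Equal? NO — does not commute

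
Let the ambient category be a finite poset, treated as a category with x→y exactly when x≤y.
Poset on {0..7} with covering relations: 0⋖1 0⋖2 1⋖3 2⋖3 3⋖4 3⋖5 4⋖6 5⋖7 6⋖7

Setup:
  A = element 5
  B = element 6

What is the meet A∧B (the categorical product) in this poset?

Answer: A∧B = 3

Work:
Lower bounds of A=5 and B=6: {0,1,2,3}
  0 <= 3
  1 <= 3
  2 <= 3
  3 <= 3
glb = 3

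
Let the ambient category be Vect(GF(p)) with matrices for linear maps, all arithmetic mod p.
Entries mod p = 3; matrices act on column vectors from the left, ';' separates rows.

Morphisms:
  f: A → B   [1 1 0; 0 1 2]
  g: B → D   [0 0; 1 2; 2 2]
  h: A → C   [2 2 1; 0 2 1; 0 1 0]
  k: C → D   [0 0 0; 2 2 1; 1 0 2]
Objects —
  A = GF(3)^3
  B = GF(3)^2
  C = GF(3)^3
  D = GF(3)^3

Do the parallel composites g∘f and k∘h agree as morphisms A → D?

Path 1 = f;g:
  e0=(1,0,0) f→(1,0) g→(0,1,2)
  e1=(0,1,0) f→(1,1) g→(0,0,1)
  e2=(0,0,1) f→(0,2) g→(0,1,1)
  composite₁ = [0 0 0; 1 0 1; 2 1 1]
Path 2 = h;k:
  e0=(1,0,0) h→(2,0,0) k→(0,1,2)
  e1=(0,1,0) h→(2,2,1) k→(0,0,1)
  e2=(0,0,1) h→(1,1,0) k→(0,1,1)
  composite₂ = [0 0 0; 1 0 1; 2 1 1]
Equal? YES — commutes

Answer: COMMUTES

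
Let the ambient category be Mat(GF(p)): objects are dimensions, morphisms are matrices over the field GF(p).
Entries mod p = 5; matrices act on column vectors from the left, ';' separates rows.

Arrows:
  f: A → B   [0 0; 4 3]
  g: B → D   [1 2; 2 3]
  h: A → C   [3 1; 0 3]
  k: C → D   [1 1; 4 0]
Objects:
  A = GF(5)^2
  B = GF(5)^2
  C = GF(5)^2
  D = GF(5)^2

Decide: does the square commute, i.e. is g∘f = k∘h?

Answer: DOES NOT COMMUTE

Work:
1) trace f;g:
  e0=⟨1,0⟩ f→⟨0,4⟩ g→⟨3,2⟩
  e1=⟨0,1⟩ f→⟨0,3⟩ g→⟨1,4⟩
  result₁ = [3 1; 2 4]
2) trace h;k:
  e0=⟨1,0⟩ h→⟨3,0⟩ k→⟨3,2⟩
  e1=⟨0,1⟩ h→⟨1,3⟩ k→⟨4,4⟩
  result₂ = [3 4; 2 4]
Equal? NO — does not commute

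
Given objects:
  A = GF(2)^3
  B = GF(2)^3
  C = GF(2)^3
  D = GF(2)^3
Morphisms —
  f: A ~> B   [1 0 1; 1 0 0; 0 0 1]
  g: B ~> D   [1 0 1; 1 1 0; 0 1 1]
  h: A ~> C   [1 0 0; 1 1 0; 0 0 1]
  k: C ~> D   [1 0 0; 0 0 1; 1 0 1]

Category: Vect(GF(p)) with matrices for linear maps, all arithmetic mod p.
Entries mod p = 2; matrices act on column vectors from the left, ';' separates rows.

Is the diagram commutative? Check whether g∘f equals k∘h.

Along f;g (path 1):
  e0=⟨1,0,0⟩ f~>⟨1,1,0⟩ g~>⟨1,0,1⟩
  e1=⟨0,1,0⟩ f~>⟨0,0,0⟩ g~>⟨0,0,0⟩
  e2=⟨0,0,1⟩ f~>⟨1,0,1⟩ g~>⟨0,1,1⟩
  composite₁ = [1 0 0; 0 0 1; 1 0 1]
Along h;k (path 2):
  e0=⟨1,0,0⟩ h~>⟨1,1,0⟩ k~>⟨1,0,1⟩
  e1=⟨0,1,0⟩ h~>⟨0,1,0⟩ k~>⟨0,0,0⟩
  e2=⟨0,0,1⟩ h~>⟨0,0,1⟩ k~>⟨0,1,1⟩
  composite₂ = [1 0 0; 0 0 1; 1 0 1]
Equal? same morphism ✓

Answer: COMMUTES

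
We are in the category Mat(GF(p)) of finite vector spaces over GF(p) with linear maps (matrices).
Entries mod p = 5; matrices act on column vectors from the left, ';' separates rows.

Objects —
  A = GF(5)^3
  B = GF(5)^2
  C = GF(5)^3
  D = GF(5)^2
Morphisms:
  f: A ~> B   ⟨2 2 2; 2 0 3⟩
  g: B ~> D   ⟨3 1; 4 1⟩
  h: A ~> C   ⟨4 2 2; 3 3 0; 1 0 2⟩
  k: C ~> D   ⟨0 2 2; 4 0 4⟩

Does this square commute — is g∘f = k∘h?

Along f;g (path 1):
  e0=(1,0,0) f~>(2,2) g~>(3,0)
  e1=(0,1,0) f~>(2,0) g~>(1,3)
  e2=(0,0,1) f~>(2,3) g~>(4,1)
  composite₁ = ⟨3 1 4; 0 3 1⟩
Along h;k (path 2):
  e0=(1,0,0) h~>(4,3,1) k~>(3,0)
  e1=(0,1,0) h~>(2,3,0) k~>(1,3)
  e2=(0,0,1) h~>(2,0,2) k~>(4,1)
  composite₂ = ⟨3 1 4; 0 3 1⟩
Equal? equal; square commutes

Answer: COMMUTES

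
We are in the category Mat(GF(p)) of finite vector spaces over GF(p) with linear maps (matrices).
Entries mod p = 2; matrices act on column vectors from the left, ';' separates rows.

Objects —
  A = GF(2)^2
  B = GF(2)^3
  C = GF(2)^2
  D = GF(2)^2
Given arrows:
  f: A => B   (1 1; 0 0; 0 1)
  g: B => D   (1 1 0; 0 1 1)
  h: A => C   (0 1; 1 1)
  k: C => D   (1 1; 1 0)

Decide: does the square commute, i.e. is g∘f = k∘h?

Along f;g (path 1):
  e0=(1,0) f=>(1,0,0) g=>(1,0)
  e1=(0,1) f=>(1,0,1) g=>(1,1)
  ⟦path⟧₁ = (1 1; 0 1)
Along h;k (path 2):
  e0=(1,0) h=>(0,1) k=>(1,0)
  e1=(0,1) h=>(1,1) k=>(0,1)
  ⟦path⟧₂ = (1 0; 0 1)
Equal? differ; not commutative

Answer: DOES NOT COMMUTE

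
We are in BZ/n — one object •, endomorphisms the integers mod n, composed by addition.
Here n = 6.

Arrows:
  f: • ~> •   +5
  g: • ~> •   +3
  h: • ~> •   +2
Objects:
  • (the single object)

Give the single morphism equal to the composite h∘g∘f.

  0 +5≡5 +3≡2 +2≡4  (mod 6)
composite: +4

Answer: +4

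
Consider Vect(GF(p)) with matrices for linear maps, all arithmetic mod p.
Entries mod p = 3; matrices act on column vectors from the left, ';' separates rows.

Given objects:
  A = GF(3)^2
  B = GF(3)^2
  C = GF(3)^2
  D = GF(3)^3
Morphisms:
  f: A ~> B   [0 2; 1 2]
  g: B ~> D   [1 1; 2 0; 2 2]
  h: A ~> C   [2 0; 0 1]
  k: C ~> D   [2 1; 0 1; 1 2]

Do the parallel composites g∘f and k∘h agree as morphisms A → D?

Path 1 = f;g:
  e0=(1,0) f~>(0,1) g~>(1,0,2)
  e1=(0,1) f~>(2,2) g~>(1,1,2)
  ⟦path⟧₁ = [1 1; 0 1; 2 2]
Path 2 = h;k:
  e0=(1,0) h~>(2,0) k~>(1,0,2)
  e1=(0,1) h~>(0,1) k~>(1,1,2)
  ⟦path⟧₂ = [1 1; 0 1; 2 2]
Equal? same morphism ✓

Answer: COMMUTES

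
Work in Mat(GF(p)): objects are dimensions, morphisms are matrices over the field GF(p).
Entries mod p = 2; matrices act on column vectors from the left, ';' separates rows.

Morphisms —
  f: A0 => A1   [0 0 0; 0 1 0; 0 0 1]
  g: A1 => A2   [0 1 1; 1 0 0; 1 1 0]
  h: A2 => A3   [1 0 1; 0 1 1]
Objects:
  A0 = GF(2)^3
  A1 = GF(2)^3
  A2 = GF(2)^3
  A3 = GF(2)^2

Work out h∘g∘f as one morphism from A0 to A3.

  e0=[1,0,0] f=>[0,0,0] g=>[0,0,0] h=>[0,0]
  e1=[0,1,0] f=>[0,1,0] g=>[1,0,1] h=>[0,1]
  e2=[0,0,1] f=>[0,0,1] g=>[1,0,0] h=>[1,0]
composite: [0 0 1; 0 1 0]

Answer: [0 0 1; 0 1 0]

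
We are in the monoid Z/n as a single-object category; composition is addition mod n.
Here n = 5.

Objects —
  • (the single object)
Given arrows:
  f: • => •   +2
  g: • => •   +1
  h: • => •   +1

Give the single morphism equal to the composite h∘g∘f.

  0 +2≡2 +1≡3 +1≡4  (mod 5)
result: +4

Answer: +4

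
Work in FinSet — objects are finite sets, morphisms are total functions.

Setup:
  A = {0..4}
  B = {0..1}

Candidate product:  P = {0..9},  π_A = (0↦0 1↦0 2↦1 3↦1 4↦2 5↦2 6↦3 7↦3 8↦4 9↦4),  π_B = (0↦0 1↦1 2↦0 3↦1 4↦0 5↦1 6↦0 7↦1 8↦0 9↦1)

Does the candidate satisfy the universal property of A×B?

Answer: VALID PRODUCT

Work:
|A|·|B| = 5·2 = 10;  |P| = 10
Check the pairing map k ↦ (π_A(k), π_B(k)):
  0 ↦ (0,0)
  1 ↦ (0,1)
  2 ↦ (1,0)
  3 ↦ (1,1)
  4 ↦ (2,0)
  5 ↦ (2,1)
  6 ↦ (3,0)
  7 ↦ (3,1)
  8 ↦ (4,0)
  9 ↦ (4,1)
distinct pairs in image: 10 / 10 needed
  → bijection onto A×B; projections well-typed.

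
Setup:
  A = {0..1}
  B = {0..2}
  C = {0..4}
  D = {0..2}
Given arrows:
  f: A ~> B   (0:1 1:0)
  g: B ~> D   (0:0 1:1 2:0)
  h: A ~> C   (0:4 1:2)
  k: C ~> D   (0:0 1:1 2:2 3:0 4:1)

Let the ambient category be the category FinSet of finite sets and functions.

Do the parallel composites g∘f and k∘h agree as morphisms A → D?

Answer: DOES NOT COMMUTE

Derivation:
1) trace f;g:
  0 f~>1 g~>1
  1 f~>0 g~>0
  ⟦path⟧₁ = (0:1 1:0)
2) trace h;k:
  0 h~>4 k~>1
  1 h~>2 k~>2
  ⟦path⟧₂ = (0:1 1:2)
Equal? differ; not commutative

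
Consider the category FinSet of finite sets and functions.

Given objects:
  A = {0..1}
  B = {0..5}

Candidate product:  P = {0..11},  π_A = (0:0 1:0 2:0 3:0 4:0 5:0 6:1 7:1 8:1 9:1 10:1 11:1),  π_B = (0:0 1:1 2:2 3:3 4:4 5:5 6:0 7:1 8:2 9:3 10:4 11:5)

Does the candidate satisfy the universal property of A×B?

Answer: VALID PRODUCT

Trace:
|A|·|B| = 2·6 = 12;  |P| = 12
Check the pairing map k ↦ (π_A(k), π_B(k)):
  0 : (0,0)
  1 : (0,1)
  2 : (0,2)
  3 : (0,3)
  4 : (0,4)
  5 : (0,5)
  6 : (1,0)
  7 : (1,1)
  8 : (1,2)
  9 : (1,3)
  10 : (1,4)
  11 : (1,5)
distinct pairs in image: 12 / 12 needed
  → bijection onto A×B; projections well-typed.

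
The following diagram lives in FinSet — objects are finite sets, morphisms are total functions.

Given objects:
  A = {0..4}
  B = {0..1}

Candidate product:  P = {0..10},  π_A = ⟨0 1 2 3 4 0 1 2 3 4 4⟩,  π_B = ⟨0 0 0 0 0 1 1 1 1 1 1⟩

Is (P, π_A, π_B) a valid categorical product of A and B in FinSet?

|A|·|B| = 5·2 = 10;  |P| = 11
  → cardinalities differ; no bijection possible.

Answer: NOT A VALID PRODUCT — |P|=11 ≠ |A|·|B|=10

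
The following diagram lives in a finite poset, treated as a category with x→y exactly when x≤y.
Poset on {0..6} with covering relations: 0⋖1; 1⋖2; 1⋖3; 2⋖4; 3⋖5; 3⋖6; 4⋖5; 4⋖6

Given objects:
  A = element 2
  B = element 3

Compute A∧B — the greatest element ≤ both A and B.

Answer: A∧B = 1

Trace:
Common predecessors of 2,3: {0,1}
  0 ⊑ 1
  1 ⊑ 1
glb = 1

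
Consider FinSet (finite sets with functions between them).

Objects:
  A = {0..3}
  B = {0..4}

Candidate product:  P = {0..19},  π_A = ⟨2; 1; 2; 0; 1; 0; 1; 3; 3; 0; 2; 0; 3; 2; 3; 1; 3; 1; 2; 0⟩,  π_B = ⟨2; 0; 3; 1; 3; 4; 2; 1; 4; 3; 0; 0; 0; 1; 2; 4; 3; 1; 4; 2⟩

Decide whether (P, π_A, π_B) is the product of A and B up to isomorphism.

|A|·|B| = 4·5 = 20;  |P| = 20
Check the pairing map k ↦ (π_A(k), π_B(k)):
  0 -> (2,2)
  1 -> (1,0)
  2 -> (2,3)
  3 -> (0,1)
  4 -> (1,3)
  5 -> (0,4)
  6 -> (1,2)
  7 -> (3,1)
  8 -> (3,4)
  9 -> (0,3)
  10 -> (2,0)
  11 -> (0,0)
  12 -> (3,0)
  13 -> (2,1)
  14 -> (3,2)
  15 -> (1,4)
  16 -> (3,3)
  17 -> (1,1)
  18 -> (2,4)
  19 -> (0,2)
distinct pairs in image: 20 / 20 needed
  → bijection onto A×B; projections well-typed.

Answer: VALID PRODUCT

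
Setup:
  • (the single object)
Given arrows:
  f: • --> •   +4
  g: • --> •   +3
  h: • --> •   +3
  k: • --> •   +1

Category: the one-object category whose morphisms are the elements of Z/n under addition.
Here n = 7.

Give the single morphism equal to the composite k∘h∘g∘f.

  0 +4≡4 +3≡0 +3≡3 +1≡4  (mod 7)
composite: +4

Answer: +4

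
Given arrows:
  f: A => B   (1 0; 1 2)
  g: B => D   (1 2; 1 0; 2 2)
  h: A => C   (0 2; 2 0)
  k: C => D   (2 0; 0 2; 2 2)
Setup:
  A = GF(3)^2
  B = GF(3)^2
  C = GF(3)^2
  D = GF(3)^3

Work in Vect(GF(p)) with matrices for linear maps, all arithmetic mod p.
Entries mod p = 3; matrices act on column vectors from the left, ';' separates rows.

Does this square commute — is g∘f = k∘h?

Along f;g (path 1):
  e0=(1,0) f=>(1,1) g=>(0,1,1)
  e1=(0,1) f=>(0,2) g=>(1,0,1)
  ⟦path⟧₁ = (0 1; 1 0; 1 1)
Along h;k (path 2):
  e0=(1,0) h=>(0,2) k=>(0,1,1)
  e1=(0,1) h=>(2,0) k=>(1,0,1)
  ⟦path⟧₂ = (0 1; 1 0; 1 1)
Equal? YES — commutes

Answer: COMMUTES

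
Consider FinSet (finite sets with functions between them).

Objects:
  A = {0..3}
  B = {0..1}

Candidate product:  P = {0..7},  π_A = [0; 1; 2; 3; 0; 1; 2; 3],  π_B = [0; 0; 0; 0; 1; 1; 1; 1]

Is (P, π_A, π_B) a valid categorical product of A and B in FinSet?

|A|·|B| = 4·2 = 8;  |P| = 8
Check the pairing map k ↦ (π_A(k), π_B(k)):
  0 ↦ (0,0)
  1 ↦ (1,0)
  2 ↦ (2,0)
  3 ↦ (3,0)
  4 ↦ (0,1)
  5 ↦ (1,1)
  6 ↦ (2,1)
  7 ↦ (3,1)
distinct pairs in image: 8 / 8 needed
  → bijection onto A×B; projections well-typed.

Answer: VALID PRODUCT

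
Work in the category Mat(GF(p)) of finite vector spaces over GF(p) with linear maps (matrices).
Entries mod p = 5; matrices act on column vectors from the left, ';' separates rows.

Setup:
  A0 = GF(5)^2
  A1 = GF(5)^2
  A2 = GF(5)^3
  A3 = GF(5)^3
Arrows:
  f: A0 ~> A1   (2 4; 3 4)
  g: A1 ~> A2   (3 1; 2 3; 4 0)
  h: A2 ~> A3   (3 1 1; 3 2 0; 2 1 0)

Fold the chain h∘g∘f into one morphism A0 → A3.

  e0=⟨1,0⟩ f~>⟨2,3⟩ g~>⟨4,3,3⟩ h~>⟨3,3,1⟩
  e1=⟨0,1⟩ f~>⟨4,4⟩ g~>⟨1,0,1⟩ h~>⟨4,3,2⟩
result: (3 4; 3 3; 1 2)

Answer: (3 4; 3 3; 1 2)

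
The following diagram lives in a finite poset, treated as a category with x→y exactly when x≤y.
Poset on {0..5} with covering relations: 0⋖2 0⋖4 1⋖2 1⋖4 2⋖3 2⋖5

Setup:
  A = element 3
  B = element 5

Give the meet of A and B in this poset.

Answer: A∧B = 2

Derivation:
{x : x<=A ∧ x<=B} = {0,1,2}  (A=3, B=5)
  0 <= 2
  1 <= 2
  2 <= 2
glb = 2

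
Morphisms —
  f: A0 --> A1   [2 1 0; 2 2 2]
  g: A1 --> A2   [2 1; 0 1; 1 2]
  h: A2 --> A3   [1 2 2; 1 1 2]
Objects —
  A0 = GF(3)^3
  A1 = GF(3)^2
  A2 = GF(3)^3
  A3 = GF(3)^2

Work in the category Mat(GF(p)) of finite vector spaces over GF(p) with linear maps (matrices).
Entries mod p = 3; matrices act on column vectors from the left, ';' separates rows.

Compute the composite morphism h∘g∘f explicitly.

Answer: [1 0 2; 2 1 0]

Work:
  e0=[1,0,0] f-->[2,2] g-->[0,2,0] h-->[1,2]
  e1=[0,1,0] f-->[1,2] g-->[1,2,2] h-->[0,1]
  e2=[0,0,1] f-->[0,2] g-->[2,2,1] h-->[2,0]
composite: [1 0 2; 2 1 0]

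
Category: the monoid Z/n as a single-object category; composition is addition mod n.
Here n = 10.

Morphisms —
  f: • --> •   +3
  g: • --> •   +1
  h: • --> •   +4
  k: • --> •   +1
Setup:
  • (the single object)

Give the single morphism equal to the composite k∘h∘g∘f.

Answer: +9

Work:
  0 +3≡3 +1≡4 +4≡8 +1≡9  (mod 10)
result: +9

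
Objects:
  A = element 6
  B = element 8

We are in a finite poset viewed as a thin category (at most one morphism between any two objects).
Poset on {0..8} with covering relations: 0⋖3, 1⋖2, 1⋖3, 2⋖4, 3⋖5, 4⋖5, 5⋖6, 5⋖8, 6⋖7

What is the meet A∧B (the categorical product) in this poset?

Answer: A∧B = 5

Derivation:
Lower bounds of A=6 and B=8: {0,1,2,3,4,5}
  0 ≤ 5
  1 ≤ 5
  2 ≤ 5
  3 ≤ 5
  4 ≤ 5
  5 ≤ 5
glb = 5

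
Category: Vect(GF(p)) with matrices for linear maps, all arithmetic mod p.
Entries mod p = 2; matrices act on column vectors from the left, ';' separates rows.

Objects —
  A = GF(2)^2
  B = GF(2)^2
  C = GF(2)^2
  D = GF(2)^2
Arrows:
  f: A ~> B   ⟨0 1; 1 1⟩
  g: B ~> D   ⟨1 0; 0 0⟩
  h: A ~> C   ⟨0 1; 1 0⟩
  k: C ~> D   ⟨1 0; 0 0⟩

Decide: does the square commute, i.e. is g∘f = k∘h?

Path 1 = f;g:
  e0=[1,0] f~>[0,1] g~>[0,0]
  e1=[0,1] f~>[1,1] g~>[1,0]
  composite₁ = ⟨0 1; 0 0⟩
Path 2 = h;k:
  e0=[1,0] h~>[0,1] k~>[0,0]
  e1=[0,1] h~>[1,0] k~>[1,0]
  composite₂ = ⟨0 1; 0 0⟩
Equal? equal; square commutes

Answer: COMMUTES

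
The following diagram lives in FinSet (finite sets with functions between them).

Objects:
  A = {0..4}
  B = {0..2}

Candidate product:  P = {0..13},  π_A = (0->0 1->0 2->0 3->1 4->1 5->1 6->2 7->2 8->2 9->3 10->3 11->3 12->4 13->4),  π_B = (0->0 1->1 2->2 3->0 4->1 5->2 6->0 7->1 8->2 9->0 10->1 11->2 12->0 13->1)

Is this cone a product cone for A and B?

Answer: NOT A VALID PRODUCT — |P|=14 ≠ |A|·|B|=15

Trace:
|A|·|B| = 5·3 = 15;  |P| = 14
  → cardinalities differ; no bijection possible.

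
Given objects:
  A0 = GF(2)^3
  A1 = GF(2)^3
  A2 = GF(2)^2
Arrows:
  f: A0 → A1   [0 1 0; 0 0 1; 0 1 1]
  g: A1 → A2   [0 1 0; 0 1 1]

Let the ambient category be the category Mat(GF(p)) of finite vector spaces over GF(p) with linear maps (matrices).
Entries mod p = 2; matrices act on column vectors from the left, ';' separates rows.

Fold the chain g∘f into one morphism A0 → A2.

Answer: [0 0 1; 0 1 0]

Trace:
  e0=(1,0,0) f→(0,0,0) g→(0,0)
  e1=(0,1,0) f→(1,0,1) g→(0,1)
  e2=(0,0,1) f→(0,1,1) g→(1,0)
⟦path⟧: [0 0 1; 0 1 0]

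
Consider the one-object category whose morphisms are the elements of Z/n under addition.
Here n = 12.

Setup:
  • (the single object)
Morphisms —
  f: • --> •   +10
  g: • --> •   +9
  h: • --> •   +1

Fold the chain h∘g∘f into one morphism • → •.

Answer: +8

Trace:
  0 +10≡10 +9≡7 +1≡8  (mod 12)
⟦path⟧: +8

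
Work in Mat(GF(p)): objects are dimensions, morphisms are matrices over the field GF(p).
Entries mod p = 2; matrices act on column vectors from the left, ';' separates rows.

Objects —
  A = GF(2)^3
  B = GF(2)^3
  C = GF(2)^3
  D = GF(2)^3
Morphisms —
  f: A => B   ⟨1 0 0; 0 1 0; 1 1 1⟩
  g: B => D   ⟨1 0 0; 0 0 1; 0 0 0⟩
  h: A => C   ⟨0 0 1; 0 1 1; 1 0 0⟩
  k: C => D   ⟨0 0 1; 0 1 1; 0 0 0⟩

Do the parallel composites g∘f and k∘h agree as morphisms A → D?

Answer: COMMUTES

Derivation:
Along f;g (path 1):
  e0=[1,0,0] f=>[1,0,1] g=>[1,1,0]
  e1=[0,1,0] f=>[0,1,1] g=>[0,1,0]
  e2=[0,0,1] f=>[0,0,1] g=>[0,1,0]
  composite₁ = ⟨1 0 0; 1 1 1; 0 0 0⟩
Along h;k (path 2):
  e0=[1,0,0] h=>[0,0,1] k=>[1,1,0]
  e1=[0,1,0] h=>[0,1,0] k=>[0,1,0]
  e2=[0,0,1] h=>[1,1,0] k=>[0,1,0]
  composite₂ = ⟨1 0 0; 1 1 1; 0 0 0⟩
Equal? YES — commutes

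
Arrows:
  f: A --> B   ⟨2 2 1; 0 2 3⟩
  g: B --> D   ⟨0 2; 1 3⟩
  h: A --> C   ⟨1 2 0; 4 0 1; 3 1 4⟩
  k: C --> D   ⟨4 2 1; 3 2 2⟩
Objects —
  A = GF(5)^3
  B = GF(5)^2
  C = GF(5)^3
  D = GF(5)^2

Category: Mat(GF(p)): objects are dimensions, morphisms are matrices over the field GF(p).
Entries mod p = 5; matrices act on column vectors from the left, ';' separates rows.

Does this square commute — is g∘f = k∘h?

Path 1 = f;g:
  e0=[1,0,0] f-->[2,0] g-->[0,2]
  e1=[0,1,0] f-->[2,2] g-->[4,3]
  e2=[0,0,1] f-->[1,3] g-->[1,0]
  ⟦path⟧₁ = ⟨0 4 1; 2 3 0⟩
Path 2 = h;k:
  e0=[1,0,0] h-->[1,4,3] k-->[0,2]
  e1=[0,1,0] h-->[2,0,1] k-->[4,3]
  e2=[0,0,1] h-->[0,1,4] k-->[1,0]
  ⟦path⟧₂ = ⟨0 4 1; 2 3 0⟩
Equal? YES — commutes

Answer: COMMUTES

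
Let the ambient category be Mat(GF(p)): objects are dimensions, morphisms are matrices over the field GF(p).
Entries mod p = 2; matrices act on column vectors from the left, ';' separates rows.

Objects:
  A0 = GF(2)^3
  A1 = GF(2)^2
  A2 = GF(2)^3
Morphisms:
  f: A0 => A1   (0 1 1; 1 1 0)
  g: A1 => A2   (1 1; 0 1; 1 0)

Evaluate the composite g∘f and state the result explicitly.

Answer: (1 0 1; 1 1 0; 0 1 1)

Trace:
  e0=(1,0,0) f=>(0,1) g=>(1,1,0)
  e1=(0,1,0) f=>(1,1) g=>(0,1,1)
  e2=(0,0,1) f=>(1,0) g=>(1,0,1)
⟦path⟧: (1 0 1; 1 1 0; 0 1 1)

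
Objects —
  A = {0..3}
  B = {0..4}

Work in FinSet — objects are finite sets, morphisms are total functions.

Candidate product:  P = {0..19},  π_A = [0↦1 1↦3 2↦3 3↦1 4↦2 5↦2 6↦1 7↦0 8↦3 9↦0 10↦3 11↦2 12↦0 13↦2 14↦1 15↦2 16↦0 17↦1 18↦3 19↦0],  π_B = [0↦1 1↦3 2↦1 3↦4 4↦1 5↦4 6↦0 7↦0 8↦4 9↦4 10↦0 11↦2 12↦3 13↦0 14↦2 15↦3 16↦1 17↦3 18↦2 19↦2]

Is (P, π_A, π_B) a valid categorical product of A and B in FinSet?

Answer: VALID PRODUCT

Derivation:
|A|·|B| = 4·5 = 20;  |P| = 20
Check the pairing map k ↦ (π_A(k), π_B(k)):
  0 ↦ (1,1)
  1 ↦ (3,3)
  2 ↦ (3,1)
  3 ↦ (1,4)
  4 ↦ (2,1)
  5 ↦ (2,4)
  6 ↦ (1,0)
  7 ↦ (0,0)
  8 ↦ (3,4)
  9 ↦ (0,4)
  10 ↦ (3,0)
  11 ↦ (2,2)
  12 ↦ (0,3)
  13 ↦ (2,0)
  14 ↦ (1,2)
  15 ↦ (2,3)
  16 ↦ (0,1)
  17 ↦ (1,3)
  18 ↦ (3,2)
  19 ↦ (0,2)
distinct pairs in image: 20 / 20 needed
  → bijection onto A×B; projections well-typed.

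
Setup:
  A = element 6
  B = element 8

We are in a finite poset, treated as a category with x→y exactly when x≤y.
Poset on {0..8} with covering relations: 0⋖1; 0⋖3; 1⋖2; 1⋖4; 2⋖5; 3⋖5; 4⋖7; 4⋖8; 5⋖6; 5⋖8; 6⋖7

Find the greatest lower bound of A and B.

Common predecessors of 6,8: {0,1,2,3,5}
  0 <= 5
  1 <= 5
  2 <= 5
  3 <= 5
  5 <= 5
glb = 5

Answer: A∧B = 5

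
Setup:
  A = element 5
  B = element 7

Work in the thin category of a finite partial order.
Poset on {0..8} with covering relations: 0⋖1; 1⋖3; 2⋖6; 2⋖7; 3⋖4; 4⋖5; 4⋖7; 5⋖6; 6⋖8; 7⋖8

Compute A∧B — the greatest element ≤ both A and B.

Lower bounds of A=5 and B=7: {0,1,3,4}
  0 ≤ 4
  1 ≤ 4
  3 ≤ 4
  4 ≤ 4
glb = 4

Answer: A∧B = 4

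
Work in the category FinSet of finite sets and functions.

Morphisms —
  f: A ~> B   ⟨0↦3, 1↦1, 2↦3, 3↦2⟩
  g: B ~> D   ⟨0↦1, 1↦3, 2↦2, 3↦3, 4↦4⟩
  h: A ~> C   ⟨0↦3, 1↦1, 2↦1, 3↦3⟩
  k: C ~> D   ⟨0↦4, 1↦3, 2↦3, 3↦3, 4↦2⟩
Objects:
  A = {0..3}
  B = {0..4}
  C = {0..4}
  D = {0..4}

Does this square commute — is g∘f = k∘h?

Path 1 = f;g:
  0 f~>3 g~>3
  1 f~>1 g~>3
  2 f~>3 g~>3
  3 f~>2 g~>2
  composite₁ = ⟨0↦3, 1↦3, 2↦3, 3↦2⟩
Path 2 = h;k:
  0 h~>3 k~>3
  1 h~>1 k~>3
  2 h~>1 k~>3
  3 h~>3 k~>3
  composite₂ = ⟨0↦3, 1↦3, 2↦3, 3↦3⟩
Equal? NO — does not commute

Answer: DOES NOT COMMUTE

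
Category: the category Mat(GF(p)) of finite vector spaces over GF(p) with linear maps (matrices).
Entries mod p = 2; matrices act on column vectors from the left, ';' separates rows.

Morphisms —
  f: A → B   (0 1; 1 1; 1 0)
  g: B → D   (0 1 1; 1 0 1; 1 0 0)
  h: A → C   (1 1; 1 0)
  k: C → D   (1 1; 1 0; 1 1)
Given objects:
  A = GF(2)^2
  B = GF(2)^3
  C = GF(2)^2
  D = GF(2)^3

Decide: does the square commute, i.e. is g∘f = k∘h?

Path 1 = f;g:
  e0=[1,0] f→[0,1,1] g→[0,1,0]
  e1=[0,1] f→[1,1,0] g→[1,1,1]
  composite₁ = (0 1; 1 1; 0 1)
Path 2 = h;k:
  e0=[1,0] h→[1,1] k→[0,1,0]
  e1=[0,1] h→[1,0] k→[1,1,1]
  composite₂ = (0 1; 1 1; 0 1)
Equal? same morphism ✓

Answer: COMMUTES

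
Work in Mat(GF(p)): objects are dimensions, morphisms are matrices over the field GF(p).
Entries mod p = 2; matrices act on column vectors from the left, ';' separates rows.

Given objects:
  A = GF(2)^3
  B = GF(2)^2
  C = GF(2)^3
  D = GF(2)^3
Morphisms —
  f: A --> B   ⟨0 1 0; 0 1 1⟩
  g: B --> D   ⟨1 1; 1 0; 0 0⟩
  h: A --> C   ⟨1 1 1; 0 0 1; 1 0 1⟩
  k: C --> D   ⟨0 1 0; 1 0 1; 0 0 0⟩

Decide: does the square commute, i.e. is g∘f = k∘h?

Path 1 = f;g:
  e0=(1,0,0) f-->(0,0) g-->(0,0,0)
  e1=(0,1,0) f-->(1,1) g-->(0,1,0)
  e2=(0,0,1) f-->(0,1) g-->(1,0,0)
  result₁ = ⟨0 0 1; 0 1 0; 0 0 0⟩
Path 2 = h;k:
  e0=(1,0,0) h-->(1,0,1) k-->(0,0,0)
  e1=(0,1,0) h-->(1,0,0) k-->(0,1,0)
  e2=(0,0,1) h-->(1,1,1) k-->(1,0,0)
  result₂ = ⟨0 0 1; 0 1 0; 0 0 0⟩
Equal? equal; square commutes

Answer: COMMUTES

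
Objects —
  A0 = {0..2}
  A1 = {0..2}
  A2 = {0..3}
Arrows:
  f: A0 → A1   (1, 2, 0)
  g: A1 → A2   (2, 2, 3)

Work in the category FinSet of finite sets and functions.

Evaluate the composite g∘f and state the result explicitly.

  0 f→1 g→2
  1 f→2 g→3
  2 f→0 g→2
composite: (2, 3, 2)

Answer: (2, 3, 2)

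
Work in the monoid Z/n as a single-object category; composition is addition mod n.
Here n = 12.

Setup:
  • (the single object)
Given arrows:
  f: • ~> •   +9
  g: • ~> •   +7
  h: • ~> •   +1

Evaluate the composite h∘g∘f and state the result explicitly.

Answer: +5

Trace:
  0 +9≡9 +7≡4 +1≡5  (mod 12)
composite: +5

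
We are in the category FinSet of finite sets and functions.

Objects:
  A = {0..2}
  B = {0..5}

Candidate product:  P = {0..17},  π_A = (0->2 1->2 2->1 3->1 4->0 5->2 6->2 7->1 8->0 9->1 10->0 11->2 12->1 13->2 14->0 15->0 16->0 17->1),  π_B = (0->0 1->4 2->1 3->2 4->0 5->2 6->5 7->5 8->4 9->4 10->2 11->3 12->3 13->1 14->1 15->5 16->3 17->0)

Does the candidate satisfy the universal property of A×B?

|A|·|B| = 3·6 = 18;  |P| = 18
Check the pairing map k ↦ (π_A(k), π_B(k)):
  0 -> (2,0)
  1 -> (2,4)
  2 -> (1,1)
  3 -> (1,2)
  4 -> (0,0)
  5 -> (2,2)
  6 -> (2,5)
  7 -> (1,5)
  8 -> (0,4)
  9 -> (1,4)
  10 -> (0,2)
  11 -> (2,3)
  12 -> (1,3)
  13 -> (2,1)
  14 -> (0,1)
  15 -> (0,5)
  16 -> (0,3)
  17 -> (1,0)
distinct pairs in image: 18 / 18 needed
  → bijection onto A×B; projections well-typed.

Answer: VALID PRODUCT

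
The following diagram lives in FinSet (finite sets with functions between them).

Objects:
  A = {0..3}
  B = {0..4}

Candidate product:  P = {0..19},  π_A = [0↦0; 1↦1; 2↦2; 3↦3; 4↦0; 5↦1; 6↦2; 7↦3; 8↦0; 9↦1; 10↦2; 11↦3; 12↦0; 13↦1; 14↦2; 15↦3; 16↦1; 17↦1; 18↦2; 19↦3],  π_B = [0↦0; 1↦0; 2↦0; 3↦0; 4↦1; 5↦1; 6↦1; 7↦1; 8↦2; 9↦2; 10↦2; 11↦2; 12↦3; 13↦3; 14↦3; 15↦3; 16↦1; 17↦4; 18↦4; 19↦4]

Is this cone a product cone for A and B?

|A|·|B| = 4·5 = 20;  |P| = 20
Check the pairing map k ↦ (π_A(k), π_B(k)):
  0 ↦ (0,0)
  1 ↦ (1,0)
  2 ↦ (2,0)
  3 ↦ (3,0)
  4 ↦ (0,1)
  5 ↦ (1,1)
  6 ↦ (2,1)
  7 ↦ (3,1)
  8 ↦ (0,2)
  9 ↦ (1,2)
  10 ↦ (2,2)
  11 ↦ (3,2)
  12 ↦ (0,3)
  13 ↦ (1,3)
  14 ↦ (2,3)
  15 ↦ (3,3)
  16 ↦ (1,1)  ✗ repeats pair of k=5
  17 ↦ (1,4)
  18 ↦ (2,4)
  19 ↦ (3,4)
distinct pairs in image: 19 / 20 needed
  → (1,1) hit at k=5 and k=16

Answer: NOT A VALID PRODUCT — duplicate pair at indices 5,16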